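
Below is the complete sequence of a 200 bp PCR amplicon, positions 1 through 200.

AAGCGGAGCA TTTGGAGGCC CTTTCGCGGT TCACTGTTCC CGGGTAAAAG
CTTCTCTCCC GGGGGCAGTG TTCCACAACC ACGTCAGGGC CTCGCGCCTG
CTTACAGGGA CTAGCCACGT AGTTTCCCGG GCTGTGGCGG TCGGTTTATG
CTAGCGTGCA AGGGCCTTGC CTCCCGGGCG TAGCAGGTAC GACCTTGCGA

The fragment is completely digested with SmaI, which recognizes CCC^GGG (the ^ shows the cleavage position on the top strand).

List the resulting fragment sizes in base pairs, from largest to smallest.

SmaI sites (CCCGGG) start at positions 39, 58, 126, 173.
SmaI cuts after base 3 of each site, so after positions 41, 60, 128, 175.
Linear molecule, 4 cuts → 5 fragments:
  1–41 → 41 bp
  42–60 → 19 bp
  61–128 → 68 bp
  129–175 → 47 bp
  176–200 → 25 bp
Sorted largest to smallest: 68, 47, 41, 25, 19 bp.

68, 47, 41, 25, 19 bp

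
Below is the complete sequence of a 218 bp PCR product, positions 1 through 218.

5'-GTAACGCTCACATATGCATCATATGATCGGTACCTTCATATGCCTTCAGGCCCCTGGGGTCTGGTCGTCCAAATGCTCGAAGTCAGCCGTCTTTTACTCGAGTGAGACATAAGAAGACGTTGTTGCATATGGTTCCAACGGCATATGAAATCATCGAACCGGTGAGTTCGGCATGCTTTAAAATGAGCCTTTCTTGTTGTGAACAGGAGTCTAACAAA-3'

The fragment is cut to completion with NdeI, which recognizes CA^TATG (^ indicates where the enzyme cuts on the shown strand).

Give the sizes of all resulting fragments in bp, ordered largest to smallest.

89, 75, 17, 16, 12, 9 bp

NdeI sites (CATATG) start at positions 11, 20, 37, 126, 142.
NdeI cuts after base 2 of each site, so after positions 12, 21, 38, 127, 143.
Linear molecule, 5 cuts → 6 fragments:
  1–12 → 12 bp
  13–21 → 9 bp
  22–38 → 17 bp
  39–127 → 89 bp
  128–143 → 16 bp
  144–218 → 75 bp
Sorted largest to smallest: 89, 75, 17, 16, 12, 9 bp.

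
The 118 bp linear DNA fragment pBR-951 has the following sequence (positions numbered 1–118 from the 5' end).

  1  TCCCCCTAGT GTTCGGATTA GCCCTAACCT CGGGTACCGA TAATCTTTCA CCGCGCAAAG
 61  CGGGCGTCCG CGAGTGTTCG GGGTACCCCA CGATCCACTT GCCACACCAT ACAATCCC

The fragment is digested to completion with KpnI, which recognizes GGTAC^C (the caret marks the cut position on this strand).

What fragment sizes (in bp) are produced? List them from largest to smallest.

49, 37, 32 bp

KpnI sites (GGTACC) start at positions 33, 82.
KpnI cuts after base 5 of each site (before the last base), so after positions 37, 86.
Linear molecule, 2 cuts → 3 fragments:
  1–37 → 37 bp
  38–86 → 49 bp
  87–118 → 32 bp
Sorted largest to smallest: 49, 37, 32 bp.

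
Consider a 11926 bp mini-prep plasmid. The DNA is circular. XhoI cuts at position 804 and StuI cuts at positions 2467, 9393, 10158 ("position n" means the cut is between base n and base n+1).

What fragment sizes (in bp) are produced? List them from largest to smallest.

6926, 2572, 1663, 765 bp

Combined cut positions (sorted): 804, 2467, 9393, 10158.
Circular molecule, 4 cuts → 4 fragments:
  2467 − 804 = 1663 bp
  9393 − 2467 = 6926 bp
  10158 − 9393 = 765 bp
  wrap: 11926 − 10158 + 804 = 2572 bp
Sorted largest to smallest: 6926, 2572, 1663, 765 bp.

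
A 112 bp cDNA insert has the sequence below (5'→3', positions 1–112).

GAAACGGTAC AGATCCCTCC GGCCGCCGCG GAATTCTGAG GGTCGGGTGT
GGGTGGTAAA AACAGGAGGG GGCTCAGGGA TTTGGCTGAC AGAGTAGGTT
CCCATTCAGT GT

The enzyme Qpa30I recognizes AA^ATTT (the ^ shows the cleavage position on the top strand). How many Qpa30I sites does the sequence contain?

No occurrence of AAATTT is present in the sequence.
Qpa30I does not cut: 0 sites.

0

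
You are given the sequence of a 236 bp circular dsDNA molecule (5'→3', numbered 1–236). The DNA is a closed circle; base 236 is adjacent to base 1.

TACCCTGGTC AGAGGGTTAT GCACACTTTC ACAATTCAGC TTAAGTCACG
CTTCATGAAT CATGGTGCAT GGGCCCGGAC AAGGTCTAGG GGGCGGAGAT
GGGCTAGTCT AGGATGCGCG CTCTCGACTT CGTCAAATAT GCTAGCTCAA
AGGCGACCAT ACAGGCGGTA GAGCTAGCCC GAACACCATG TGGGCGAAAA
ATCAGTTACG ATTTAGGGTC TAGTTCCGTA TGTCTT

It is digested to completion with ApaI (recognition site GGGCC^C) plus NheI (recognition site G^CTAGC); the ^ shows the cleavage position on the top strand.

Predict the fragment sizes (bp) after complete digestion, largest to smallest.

138, 66, 32 bp

The ApaI site (GGGCCC) starts at position 71.
ApaI cuts after base 5 of each site (before the last base), so after position 75.
NheI sites (GCTAGC) start at positions 141, 173.
NheI cuts after the first base of each site, so after positions 141, 173.
Combined cut positions: 75, 141, 173.
Circular molecule, 3 cuts → 3 fragments:
  76–141 → 66 bp
  142–173 → 32 bp
  174–236 then 1–75 → 63 + 75 = 138 bp
Sorted largest to smallest: 138, 66, 32 bp.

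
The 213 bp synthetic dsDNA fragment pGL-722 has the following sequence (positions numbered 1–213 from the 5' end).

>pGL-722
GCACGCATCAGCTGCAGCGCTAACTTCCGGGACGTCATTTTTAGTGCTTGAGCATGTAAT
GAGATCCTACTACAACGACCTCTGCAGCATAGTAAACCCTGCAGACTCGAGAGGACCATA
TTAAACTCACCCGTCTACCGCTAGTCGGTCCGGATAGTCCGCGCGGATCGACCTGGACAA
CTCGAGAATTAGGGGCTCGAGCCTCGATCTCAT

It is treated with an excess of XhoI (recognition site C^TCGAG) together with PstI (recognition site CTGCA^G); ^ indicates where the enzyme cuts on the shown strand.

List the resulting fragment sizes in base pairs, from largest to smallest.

75, 70, 17, 17, 16, 15, 3 bp

XhoI sites (CTCGAG) start at positions 106, 181, 196.
XhoI cuts after the first base of each site, so after positions 106, 181, 196.
PstI sites (CTGCAG) start at positions 12, 82, 99.
PstI cuts after base 5 of each site (before the last base), so after positions 16, 86, 103.
Combined cut positions: 16, 86, 103, 106, 181, 196.
Linear molecule, 6 cuts → 7 fragments:
  1–16 → 16 bp
  17–86 → 70 bp
  87–103 → 17 bp
  104–106 → 3 bp
  107–181 → 75 bp
  182–196 → 15 bp
  197–213 → 17 bp
Sorted largest to smallest: 75, 70, 17, 17, 16, 15, 3 bp.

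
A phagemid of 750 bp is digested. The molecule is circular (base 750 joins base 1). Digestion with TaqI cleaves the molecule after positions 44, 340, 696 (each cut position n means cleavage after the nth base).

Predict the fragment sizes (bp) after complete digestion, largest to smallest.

Circular molecule, 3 cuts → 3 fragments:
  340 − 44 = 296 bp
  696 − 340 = 356 bp
  wrap: 750 − 696 + 44 = 98 bp
Sorted largest to smallest: 356, 296, 98 bp.

356, 296, 98 bp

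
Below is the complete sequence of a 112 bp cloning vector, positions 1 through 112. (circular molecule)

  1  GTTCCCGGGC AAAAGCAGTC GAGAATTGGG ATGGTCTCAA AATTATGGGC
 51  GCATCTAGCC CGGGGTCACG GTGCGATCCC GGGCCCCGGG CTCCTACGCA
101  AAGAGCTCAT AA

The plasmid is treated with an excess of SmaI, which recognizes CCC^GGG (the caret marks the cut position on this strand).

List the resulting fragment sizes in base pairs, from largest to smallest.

55, 31, 19, 7 bp

SmaI sites (CCCGGG) start at positions 4, 59, 78, 85.
SmaI cuts after base 3 of each site, so after positions 6, 61, 80, 87.
Circular molecule, 4 cuts → 4 fragments:
  7–61 → 55 bp
  62–80 → 19 bp
  81–87 → 7 bp
  88–112 then 1–6 → 25 + 6 = 31 bp
Sorted largest to smallest: 55, 31, 19, 7 bp.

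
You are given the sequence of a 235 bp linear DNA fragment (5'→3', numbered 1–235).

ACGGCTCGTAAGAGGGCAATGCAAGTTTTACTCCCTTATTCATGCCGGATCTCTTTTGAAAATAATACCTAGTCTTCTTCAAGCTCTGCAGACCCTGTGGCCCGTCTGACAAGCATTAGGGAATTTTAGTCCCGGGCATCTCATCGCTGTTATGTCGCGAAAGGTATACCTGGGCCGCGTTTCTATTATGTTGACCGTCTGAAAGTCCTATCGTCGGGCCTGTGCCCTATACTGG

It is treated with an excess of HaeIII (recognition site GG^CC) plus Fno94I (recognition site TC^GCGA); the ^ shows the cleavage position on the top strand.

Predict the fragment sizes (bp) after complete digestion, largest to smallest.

HaeIII sites (GGCC) start at positions 99, 173, 217.
HaeIII cuts after base 2 of each site, so after positions 100, 174, 218.
The Fno94I site (TCGCGA) starts at position 155.
Fno94I cuts after base 2 of each site, so after position 156.
Combined cut positions: 100, 156, 174, 218.
Linear molecule, 4 cuts → 5 fragments:
  1–100 → 100 bp
  101–156 → 56 bp
  157–174 → 18 bp
  175–218 → 44 bp
  219–235 → 17 bp
Sorted largest to smallest: 100, 56, 44, 18, 17 bp.

100, 56, 44, 18, 17 bp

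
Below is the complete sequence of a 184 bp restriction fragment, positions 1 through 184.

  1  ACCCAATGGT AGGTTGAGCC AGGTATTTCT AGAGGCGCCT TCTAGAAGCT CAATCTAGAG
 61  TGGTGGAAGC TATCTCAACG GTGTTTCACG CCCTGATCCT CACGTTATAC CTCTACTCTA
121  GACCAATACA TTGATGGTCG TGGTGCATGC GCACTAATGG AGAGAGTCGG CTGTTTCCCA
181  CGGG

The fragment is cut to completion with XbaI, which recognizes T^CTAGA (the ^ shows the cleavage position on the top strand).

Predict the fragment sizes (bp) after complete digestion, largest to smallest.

XbaI sites (TCTAGA) start at positions 28, 41, 54, 117.
XbaI cuts after the first base of each site, so after positions 28, 41, 54, 117.
Linear molecule, 4 cuts → 5 fragments:
  1–28 → 28 bp
  29–41 → 13 bp
  42–54 → 13 bp
  55–117 → 63 bp
  118–184 → 67 bp
Sorted largest to smallest: 67, 63, 28, 13, 13 bp.

67, 63, 28, 13, 13 bp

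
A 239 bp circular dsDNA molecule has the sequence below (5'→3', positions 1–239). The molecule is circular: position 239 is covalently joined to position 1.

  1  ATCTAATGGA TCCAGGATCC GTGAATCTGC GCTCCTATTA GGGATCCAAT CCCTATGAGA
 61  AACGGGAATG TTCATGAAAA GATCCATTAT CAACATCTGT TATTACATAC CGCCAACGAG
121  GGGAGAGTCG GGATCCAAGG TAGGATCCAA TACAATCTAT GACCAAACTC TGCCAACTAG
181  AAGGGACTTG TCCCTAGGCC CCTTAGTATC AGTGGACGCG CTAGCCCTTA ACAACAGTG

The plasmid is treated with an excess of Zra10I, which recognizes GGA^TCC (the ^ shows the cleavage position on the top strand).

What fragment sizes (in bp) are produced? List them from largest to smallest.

104, 89, 27, 12, 7 bp

Zra10I sites (GGATCC) start at positions 8, 15, 42, 131, 143.
Zra10I cuts after base 3 of each site, so after positions 10, 17, 44, 133, 145.
Circular molecule, 5 cuts → 5 fragments:
  11–17 → 7 bp
  18–44 → 27 bp
  45–133 → 89 bp
  134–145 → 12 bp
  146–239 then 1–10 → 94 + 10 = 104 bp
Sorted largest to smallest: 104, 89, 27, 12, 7 bp.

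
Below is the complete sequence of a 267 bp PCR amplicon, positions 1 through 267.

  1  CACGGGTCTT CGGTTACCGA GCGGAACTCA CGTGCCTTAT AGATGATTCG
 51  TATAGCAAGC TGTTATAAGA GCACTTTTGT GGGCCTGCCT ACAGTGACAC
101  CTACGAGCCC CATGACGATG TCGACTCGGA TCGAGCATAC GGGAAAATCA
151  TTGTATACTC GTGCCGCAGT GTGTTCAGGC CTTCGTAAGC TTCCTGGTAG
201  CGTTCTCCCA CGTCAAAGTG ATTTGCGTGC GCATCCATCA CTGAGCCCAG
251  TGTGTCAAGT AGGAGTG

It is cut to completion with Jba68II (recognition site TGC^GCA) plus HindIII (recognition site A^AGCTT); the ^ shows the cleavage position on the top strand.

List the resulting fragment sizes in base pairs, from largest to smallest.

187, 43, 37 bp

The Jba68II site (TGCGCA) starts at position 228.
Jba68II cuts after base 3 of each site, so after position 230.
The HindIII site (AAGCTT) starts at position 187.
HindIII cuts after the first base of each site, so after position 187.
Combined cut positions: 187, 230.
Linear molecule, 2 cuts → 3 fragments:
  1–187 → 187 bp
  188–230 → 43 bp
  231–267 → 37 bp
Sorted largest to smallest: 187, 43, 37 bp.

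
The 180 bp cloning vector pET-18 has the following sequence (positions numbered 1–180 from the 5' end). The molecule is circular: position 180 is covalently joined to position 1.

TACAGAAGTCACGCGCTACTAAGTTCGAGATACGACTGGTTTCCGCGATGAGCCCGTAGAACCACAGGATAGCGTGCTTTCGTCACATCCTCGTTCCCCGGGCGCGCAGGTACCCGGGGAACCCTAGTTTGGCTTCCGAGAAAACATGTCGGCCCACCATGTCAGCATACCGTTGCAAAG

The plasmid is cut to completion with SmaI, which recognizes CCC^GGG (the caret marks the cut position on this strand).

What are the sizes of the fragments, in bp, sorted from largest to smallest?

SmaI sites (CCCGGG) start at positions 97, 113.
SmaI cuts after base 3 of each site, so after positions 99, 115.
Circular molecule, 2 cuts → 2 fragments:
  100–115 → 16 bp
  116–180 then 1–99 → 65 + 99 = 164 bp
Sorted largest to smallest: 164, 16 bp.

164, 16 bp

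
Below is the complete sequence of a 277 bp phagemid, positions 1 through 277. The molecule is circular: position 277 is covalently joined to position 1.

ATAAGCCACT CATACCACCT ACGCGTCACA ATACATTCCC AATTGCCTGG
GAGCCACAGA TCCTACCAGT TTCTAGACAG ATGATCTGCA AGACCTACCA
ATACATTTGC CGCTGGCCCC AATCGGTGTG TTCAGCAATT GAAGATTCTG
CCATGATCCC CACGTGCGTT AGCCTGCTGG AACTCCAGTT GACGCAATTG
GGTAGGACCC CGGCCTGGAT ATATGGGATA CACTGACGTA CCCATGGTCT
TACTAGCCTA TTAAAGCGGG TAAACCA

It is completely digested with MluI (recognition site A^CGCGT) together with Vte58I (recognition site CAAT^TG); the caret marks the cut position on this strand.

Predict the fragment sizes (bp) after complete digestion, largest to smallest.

The MluI site (ACGCGT) starts at position 21.
MluI cuts after the first base of each site, so after position 21.
Vte58I sites (CAATTG) start at positions 40, 136, 195.
Vte58I cuts after base 4 of each site, so after positions 43, 139, 198.
Combined cut positions: 21, 43, 139, 198.
Circular molecule, 4 cuts → 4 fragments:
  22–43 → 22 bp
  44–139 → 96 bp
  140–198 → 59 bp
  199–277 then 1–21 → 79 + 21 = 100 bp
Sorted largest to smallest: 100, 96, 59, 22 bp.

100, 96, 59, 22 bp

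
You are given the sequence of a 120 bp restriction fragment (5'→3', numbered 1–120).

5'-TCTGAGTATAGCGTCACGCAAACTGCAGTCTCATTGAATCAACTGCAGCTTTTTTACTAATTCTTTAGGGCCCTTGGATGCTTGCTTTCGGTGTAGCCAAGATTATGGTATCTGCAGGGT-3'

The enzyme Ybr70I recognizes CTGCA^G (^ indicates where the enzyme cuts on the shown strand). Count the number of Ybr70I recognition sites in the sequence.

CTGCAG occurs starting at positions 23, 43, 112.
Ybr70I cuts at 3 sites.

3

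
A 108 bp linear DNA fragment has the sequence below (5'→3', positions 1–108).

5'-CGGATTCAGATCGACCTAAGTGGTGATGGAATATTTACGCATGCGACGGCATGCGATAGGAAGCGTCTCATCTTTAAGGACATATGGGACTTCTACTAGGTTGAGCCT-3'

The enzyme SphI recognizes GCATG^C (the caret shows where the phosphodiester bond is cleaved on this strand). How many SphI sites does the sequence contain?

2

GCATGC occurs starting at positions 39, 49.
SphI cuts at 2 sites.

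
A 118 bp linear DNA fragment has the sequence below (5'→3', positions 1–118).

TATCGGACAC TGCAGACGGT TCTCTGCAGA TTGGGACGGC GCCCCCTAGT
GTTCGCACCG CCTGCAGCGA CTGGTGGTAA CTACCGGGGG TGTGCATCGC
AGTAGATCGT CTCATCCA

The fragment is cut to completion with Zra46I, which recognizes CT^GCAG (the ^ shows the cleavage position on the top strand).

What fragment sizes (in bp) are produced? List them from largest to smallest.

Zra46I sites (CTGCAG) start at positions 10, 24, 62.
Zra46I cuts after base 2 of each site, so after positions 11, 25, 63.
Linear molecule, 3 cuts → 4 fragments:
  1–11 → 11 bp
  12–25 → 14 bp
  26–63 → 38 bp
  64–118 → 55 bp
Sorted largest to smallest: 55, 38, 14, 11 bp.

55, 38, 14, 11 bp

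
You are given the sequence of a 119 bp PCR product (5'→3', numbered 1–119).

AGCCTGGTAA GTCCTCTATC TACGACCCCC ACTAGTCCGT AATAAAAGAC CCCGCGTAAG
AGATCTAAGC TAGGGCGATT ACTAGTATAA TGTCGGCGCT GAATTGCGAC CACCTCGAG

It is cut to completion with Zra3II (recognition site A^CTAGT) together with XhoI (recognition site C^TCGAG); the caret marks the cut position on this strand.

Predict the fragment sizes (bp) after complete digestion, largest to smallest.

Zra3II sites (ACTAGT) start at positions 31, 81.
Zra3II cuts after the first base of each site, so after positions 31, 81.
The XhoI site (CTCGAG) starts at position 114.
XhoI cuts after the first base of each site, so after position 114.
Combined cut positions: 31, 81, 114.
Linear molecule, 3 cuts → 4 fragments:
  1–31 → 31 bp
  32–81 → 50 bp
  82–114 → 33 bp
  115–119 → 5 bp
Sorted largest to smallest: 50, 33, 31, 5 bp.

50, 33, 31, 5 bp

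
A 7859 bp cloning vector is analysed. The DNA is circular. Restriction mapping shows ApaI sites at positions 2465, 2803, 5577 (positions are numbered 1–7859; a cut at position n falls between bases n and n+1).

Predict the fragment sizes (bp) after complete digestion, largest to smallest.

4747, 2774, 338 bp

Circular molecule, 3 cuts → 3 fragments:
  2803 − 2465 = 338 bp
  5577 − 2803 = 2774 bp
  wrap: 7859 − 5577 + 2465 = 4747 bp
Sorted largest to smallest: 4747, 2774, 338 bp.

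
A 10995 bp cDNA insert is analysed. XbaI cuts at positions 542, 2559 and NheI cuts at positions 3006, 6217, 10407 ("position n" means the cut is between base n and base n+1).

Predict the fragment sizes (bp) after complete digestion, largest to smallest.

Combined cut positions (sorted): 542, 2559, 3006, 6217, 10407.
Linear molecule, 5 cuts → 6 fragments:
  542 − 0 = 542 bp
  2559 − 542 = 2017 bp
  3006 − 2559 = 447 bp
  6217 − 3006 = 3211 bp
  10407 − 6217 = 4190 bp
  10995 − 10407 = 588 bp
Sorted largest to smallest: 4190, 3211, 2017, 588, 542, 447 bp.

4190, 3211, 2017, 588, 542, 447 bp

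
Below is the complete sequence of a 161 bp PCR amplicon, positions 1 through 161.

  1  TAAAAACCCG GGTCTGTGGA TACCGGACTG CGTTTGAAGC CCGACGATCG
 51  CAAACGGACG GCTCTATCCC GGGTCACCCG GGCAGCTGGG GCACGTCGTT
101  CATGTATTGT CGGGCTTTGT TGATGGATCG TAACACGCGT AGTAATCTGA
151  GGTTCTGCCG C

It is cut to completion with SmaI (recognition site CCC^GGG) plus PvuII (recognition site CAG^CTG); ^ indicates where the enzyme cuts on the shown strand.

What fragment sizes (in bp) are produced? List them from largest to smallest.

76, 61, 9, 9, 6 bp

SmaI sites (CCCGGG) start at positions 7, 68, 77.
SmaI cuts after base 3 of each site, so after positions 9, 70, 79.
The PvuII site (CAGCTG) starts at position 83.
PvuII cuts after base 3 of each site, so after position 85.
Combined cut positions: 9, 70, 79, 85.
Linear molecule, 4 cuts → 5 fragments:
  1–9 → 9 bp
  10–70 → 61 bp
  71–79 → 9 bp
  80–85 → 6 bp
  86–161 → 76 bp
Sorted largest to smallest: 76, 61, 9, 9, 6 bp.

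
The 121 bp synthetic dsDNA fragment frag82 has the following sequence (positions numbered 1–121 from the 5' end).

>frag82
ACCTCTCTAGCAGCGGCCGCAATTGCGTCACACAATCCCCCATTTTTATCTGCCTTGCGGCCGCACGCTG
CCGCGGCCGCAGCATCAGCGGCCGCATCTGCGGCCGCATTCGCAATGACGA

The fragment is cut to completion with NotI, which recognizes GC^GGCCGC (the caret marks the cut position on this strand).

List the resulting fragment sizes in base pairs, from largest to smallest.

44, 20, 16, 15, 14, 12 bp

NotI sites (GCGGCCGC) start at positions 13, 57, 73, 88, 100.
NotI cuts after base 2 of each site, so after positions 14, 58, 74, 89, 101.
Linear molecule, 5 cuts → 6 fragments:
  1–14 → 14 bp
  15–58 → 44 bp
  59–74 → 16 bp
  75–89 → 15 bp
  90–101 → 12 bp
  102–121 → 20 bp
Sorted largest to smallest: 44, 20, 16, 15, 14, 12 bp.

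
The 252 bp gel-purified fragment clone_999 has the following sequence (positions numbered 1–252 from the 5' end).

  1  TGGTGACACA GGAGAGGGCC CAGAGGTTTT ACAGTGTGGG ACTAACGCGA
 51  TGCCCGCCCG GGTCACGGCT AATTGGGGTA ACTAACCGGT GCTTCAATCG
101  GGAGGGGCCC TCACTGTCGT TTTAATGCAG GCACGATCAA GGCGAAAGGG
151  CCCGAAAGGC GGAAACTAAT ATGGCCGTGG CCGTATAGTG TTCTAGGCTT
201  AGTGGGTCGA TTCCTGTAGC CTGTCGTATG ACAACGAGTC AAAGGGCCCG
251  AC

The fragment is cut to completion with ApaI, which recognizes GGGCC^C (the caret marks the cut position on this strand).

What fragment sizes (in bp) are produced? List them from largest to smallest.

ApaI sites (GGGCCC) start at positions 16, 105, 148, 244.
ApaI cuts after base 5 of each site (before the last base), so after positions 20, 109, 152, 248.
Linear molecule, 4 cuts → 5 fragments:
  1–20 → 20 bp
  21–109 → 89 bp
  110–152 → 43 bp
  153–248 → 96 bp
  249–252 → 4 bp
Sorted largest to smallest: 96, 89, 43, 20, 4 bp.

96, 89, 43, 20, 4 bp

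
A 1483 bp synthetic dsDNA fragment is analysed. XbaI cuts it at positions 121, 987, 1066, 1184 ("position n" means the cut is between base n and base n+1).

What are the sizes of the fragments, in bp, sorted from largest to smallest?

Linear molecule, 4 cuts → 5 fragments:
  121 − 0 = 121 bp
  987 − 121 = 866 bp
  1066 − 987 = 79 bp
  1184 − 1066 = 118 bp
  1483 − 1184 = 299 bp
Sorted largest to smallest: 866, 299, 121, 118, 79 bp.

866, 299, 121, 118, 79 bp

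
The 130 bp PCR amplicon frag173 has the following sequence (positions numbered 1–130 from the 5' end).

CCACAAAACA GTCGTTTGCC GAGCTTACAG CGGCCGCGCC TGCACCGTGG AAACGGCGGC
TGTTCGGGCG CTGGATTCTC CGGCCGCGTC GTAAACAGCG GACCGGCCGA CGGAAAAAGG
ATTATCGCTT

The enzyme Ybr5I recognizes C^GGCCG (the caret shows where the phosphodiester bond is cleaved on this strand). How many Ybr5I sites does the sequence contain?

CGGCCG occurs starting at positions 31, 81, 104.
Ybr5I cuts at 3 sites.

3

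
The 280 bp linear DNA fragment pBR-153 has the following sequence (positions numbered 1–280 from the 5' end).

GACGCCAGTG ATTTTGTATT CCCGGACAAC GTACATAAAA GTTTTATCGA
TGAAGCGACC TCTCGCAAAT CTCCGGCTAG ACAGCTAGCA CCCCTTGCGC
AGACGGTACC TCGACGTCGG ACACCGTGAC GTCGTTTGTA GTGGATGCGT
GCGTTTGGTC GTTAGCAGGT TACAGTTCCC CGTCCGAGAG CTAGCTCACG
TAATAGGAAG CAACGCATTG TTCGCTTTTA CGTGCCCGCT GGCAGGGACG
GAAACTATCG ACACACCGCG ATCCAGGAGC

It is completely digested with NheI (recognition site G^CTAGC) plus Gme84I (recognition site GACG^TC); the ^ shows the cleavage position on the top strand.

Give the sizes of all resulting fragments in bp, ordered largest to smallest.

NheI sites (GCTAGC) start at positions 84, 190.
NheI cuts after the first base of each site, so after positions 84, 190.
Gme84I sites (GACGTC) start at positions 113, 128.
Gme84I cuts after base 4 of each site, so after positions 116, 131.
Combined cut positions: 84, 116, 131, 190.
Linear molecule, 4 cuts → 5 fragments:
  1–84 → 84 bp
  85–116 → 32 bp
  117–131 → 15 bp
  132–190 → 59 bp
  191–280 → 90 bp
Sorted largest to smallest: 90, 84, 59, 32, 15 bp.

90, 84, 59, 32, 15 bp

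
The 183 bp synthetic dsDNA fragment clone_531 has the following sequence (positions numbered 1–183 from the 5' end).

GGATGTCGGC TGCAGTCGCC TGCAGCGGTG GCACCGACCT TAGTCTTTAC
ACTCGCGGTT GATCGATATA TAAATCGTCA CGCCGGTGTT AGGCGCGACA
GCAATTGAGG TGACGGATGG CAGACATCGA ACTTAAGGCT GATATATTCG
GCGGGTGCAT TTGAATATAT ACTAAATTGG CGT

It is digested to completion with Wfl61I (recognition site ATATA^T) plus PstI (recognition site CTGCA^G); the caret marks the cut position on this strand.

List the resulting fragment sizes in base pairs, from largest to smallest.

Wfl61I sites (ATATAT) start at positions 66, 142, 165.
Wfl61I cuts after base 5 of each site (before the last base), so after positions 70, 146, 169.
PstI sites (CTGCAG) start at positions 10, 20.
PstI cuts after base 5 of each site (before the last base), so after positions 14, 24.
Combined cut positions: 14, 24, 70, 146, 169.
Linear molecule, 5 cuts → 6 fragments:
  1–14 → 14 bp
  15–24 → 10 bp
  25–70 → 46 bp
  71–146 → 76 bp
  147–169 → 23 bp
  170–183 → 14 bp
Sorted largest to smallest: 76, 46, 23, 14, 14, 10 bp.

76, 46, 23, 14, 14, 10 bp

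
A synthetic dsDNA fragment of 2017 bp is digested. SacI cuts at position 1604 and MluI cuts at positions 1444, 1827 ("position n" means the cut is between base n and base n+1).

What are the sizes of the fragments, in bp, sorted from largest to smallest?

1444, 223, 190, 160 bp

Combined cut positions (sorted): 1444, 1604, 1827.
Linear molecule, 3 cuts → 4 fragments:
  1444 − 0 = 1444 bp
  1604 − 1444 = 160 bp
  1827 − 1604 = 223 bp
  2017 − 1827 = 190 bp
Sorted largest to smallest: 1444, 223, 190, 160 bp.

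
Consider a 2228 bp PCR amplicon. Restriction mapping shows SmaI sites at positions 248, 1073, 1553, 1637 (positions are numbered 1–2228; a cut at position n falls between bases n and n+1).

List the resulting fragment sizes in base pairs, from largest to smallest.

Linear molecule, 4 cuts → 5 fragments:
  248 − 0 = 248 bp
  1073 − 248 = 825 bp
  1553 − 1073 = 480 bp
  1637 − 1553 = 84 bp
  2228 − 1637 = 591 bp
Sorted largest to smallest: 825, 591, 480, 248, 84 bp.

825, 591, 480, 248, 84 bp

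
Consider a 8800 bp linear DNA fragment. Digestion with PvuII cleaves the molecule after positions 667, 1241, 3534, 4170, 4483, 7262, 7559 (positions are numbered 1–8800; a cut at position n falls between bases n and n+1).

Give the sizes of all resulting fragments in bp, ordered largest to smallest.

2779, 2293, 1241, 667, 636, 574, 313, 297 bp

Linear molecule, 7 cuts → 8 fragments:
  667 − 0 = 667 bp
  1241 − 667 = 574 bp
  3534 − 1241 = 2293 bp
  4170 − 3534 = 636 bp
  4483 − 4170 = 313 bp
  7262 − 4483 = 2779 bp
  7559 − 7262 = 297 bp
  8800 − 7559 = 1241 bp
Sorted largest to smallest: 2779, 2293, 1241, 667, 636, 574, 313, 297 bp.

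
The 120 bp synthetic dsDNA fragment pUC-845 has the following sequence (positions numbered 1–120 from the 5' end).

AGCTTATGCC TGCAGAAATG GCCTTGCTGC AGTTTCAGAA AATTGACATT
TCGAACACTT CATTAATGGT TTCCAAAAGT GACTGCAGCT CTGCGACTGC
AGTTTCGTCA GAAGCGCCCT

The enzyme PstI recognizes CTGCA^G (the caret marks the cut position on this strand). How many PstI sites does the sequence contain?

4

CTGCAG occurs starting at positions 10, 27, 83, 97.
PstI cuts at 4 sites.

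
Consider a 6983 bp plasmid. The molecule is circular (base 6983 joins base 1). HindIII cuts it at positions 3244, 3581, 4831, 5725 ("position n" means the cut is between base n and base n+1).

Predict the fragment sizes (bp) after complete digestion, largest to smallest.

Circular molecule, 4 cuts → 4 fragments:
  3581 − 3244 = 337 bp
  4831 − 3581 = 1250 bp
  5725 − 4831 = 894 bp
  wrap: 6983 − 5725 + 3244 = 4502 bp
Sorted largest to smallest: 4502, 1250, 894, 337 bp.

4502, 1250, 894, 337 bp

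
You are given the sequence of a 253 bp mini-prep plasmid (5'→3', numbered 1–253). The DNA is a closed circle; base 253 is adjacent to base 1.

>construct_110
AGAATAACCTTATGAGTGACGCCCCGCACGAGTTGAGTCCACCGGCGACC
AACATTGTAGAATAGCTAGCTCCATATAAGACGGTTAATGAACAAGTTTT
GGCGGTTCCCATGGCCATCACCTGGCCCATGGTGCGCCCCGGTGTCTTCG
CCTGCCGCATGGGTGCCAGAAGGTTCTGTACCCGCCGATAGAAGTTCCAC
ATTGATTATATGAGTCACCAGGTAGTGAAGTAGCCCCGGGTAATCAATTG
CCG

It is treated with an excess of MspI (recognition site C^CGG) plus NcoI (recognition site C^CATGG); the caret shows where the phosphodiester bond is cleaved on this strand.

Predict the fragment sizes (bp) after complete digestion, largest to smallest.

97, 67, 59, 18, 12 bp

MspI sites (CCGG) start at positions 42, 139, 236.
MspI cuts after the first base of each site, so after positions 42, 139, 236.
NcoI sites (CCATGG) start at positions 109, 127.
NcoI cuts after the first base of each site, so after positions 109, 127.
Combined cut positions: 42, 109, 127, 139, 236.
Circular molecule, 5 cuts → 5 fragments:
  43–109 → 67 bp
  110–127 → 18 bp
  128–139 → 12 bp
  140–236 → 97 bp
  237–253 then 1–42 → 17 + 42 = 59 bp
Sorted largest to smallest: 97, 67, 59, 18, 12 bp.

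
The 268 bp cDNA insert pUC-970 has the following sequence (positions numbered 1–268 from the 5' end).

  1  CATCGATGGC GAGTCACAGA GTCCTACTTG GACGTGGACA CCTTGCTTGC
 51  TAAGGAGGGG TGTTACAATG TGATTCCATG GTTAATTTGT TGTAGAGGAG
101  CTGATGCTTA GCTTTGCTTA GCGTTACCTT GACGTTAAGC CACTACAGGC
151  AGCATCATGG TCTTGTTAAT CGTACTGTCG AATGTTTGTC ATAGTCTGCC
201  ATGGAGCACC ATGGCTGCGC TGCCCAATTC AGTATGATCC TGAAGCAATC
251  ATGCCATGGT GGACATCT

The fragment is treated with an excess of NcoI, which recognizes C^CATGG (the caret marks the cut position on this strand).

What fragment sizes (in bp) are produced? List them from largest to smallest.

NcoI sites (CCATGG) start at positions 76, 199, 209, 254.
NcoI cuts after the first base of each site, so after positions 76, 199, 209, 254.
Linear molecule, 4 cuts → 5 fragments:
  1–76 → 76 bp
  77–199 → 123 bp
  200–209 → 10 bp
  210–254 → 45 bp
  255–268 → 14 bp
Sorted largest to smallest: 123, 76, 45, 14, 10 bp.

123, 76, 45, 14, 10 bp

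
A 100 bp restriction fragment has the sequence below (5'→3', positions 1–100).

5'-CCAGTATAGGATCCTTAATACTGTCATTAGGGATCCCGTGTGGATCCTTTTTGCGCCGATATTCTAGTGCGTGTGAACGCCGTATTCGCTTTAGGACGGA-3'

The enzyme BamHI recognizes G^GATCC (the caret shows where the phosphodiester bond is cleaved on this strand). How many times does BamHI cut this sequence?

GGATCC occurs starting at positions 9, 31, 42.
BamHI cuts at 3 sites.

3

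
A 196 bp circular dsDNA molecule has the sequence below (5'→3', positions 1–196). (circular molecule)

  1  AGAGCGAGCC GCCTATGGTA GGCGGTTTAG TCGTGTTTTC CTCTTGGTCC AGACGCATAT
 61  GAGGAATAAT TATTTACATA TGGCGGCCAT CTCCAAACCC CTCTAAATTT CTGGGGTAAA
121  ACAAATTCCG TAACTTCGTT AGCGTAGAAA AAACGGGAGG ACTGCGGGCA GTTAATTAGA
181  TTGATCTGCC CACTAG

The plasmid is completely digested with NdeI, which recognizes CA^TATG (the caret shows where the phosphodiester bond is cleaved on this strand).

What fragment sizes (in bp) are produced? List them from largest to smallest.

NdeI sites (CATATG) start at positions 56, 77.
NdeI cuts after base 2 of each site, so after positions 57, 78.
Circular molecule, 2 cuts → 2 fragments:
  58–78 → 21 bp
  79–196 then 1–57 → 118 + 57 = 175 bp
Sorted largest to smallest: 175, 21 bp.

175, 21 bp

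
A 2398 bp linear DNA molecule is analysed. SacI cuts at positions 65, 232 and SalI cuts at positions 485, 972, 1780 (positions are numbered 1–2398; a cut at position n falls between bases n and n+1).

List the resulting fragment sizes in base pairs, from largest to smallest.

Combined cut positions (sorted): 65, 232, 485, 972, 1780.
Linear molecule, 5 cuts → 6 fragments:
  65 − 0 = 65 bp
  232 − 65 = 167 bp
  485 − 232 = 253 bp
  972 − 485 = 487 bp
  1780 − 972 = 808 bp
  2398 − 1780 = 618 bp
Sorted largest to smallest: 808, 618, 487, 253, 167, 65 bp.

808, 618, 487, 253, 167, 65 bp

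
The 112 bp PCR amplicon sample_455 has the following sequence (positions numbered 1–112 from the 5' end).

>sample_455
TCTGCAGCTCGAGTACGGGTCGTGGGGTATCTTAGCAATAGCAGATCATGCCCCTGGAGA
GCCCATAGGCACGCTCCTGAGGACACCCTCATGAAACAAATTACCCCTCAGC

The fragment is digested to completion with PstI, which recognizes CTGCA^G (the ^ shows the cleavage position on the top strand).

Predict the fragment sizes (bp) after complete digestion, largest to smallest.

The PstI site (CTGCAG) starts at position 2.
PstI cuts after base 5 of each site (before the last base), so after position 6.
Linear molecule, 1 cut → 2 fragments:
  1–6 → 6 bp
  7–112 → 106 bp
Sorted largest to smallest: 106, 6 bp.

106, 6 bp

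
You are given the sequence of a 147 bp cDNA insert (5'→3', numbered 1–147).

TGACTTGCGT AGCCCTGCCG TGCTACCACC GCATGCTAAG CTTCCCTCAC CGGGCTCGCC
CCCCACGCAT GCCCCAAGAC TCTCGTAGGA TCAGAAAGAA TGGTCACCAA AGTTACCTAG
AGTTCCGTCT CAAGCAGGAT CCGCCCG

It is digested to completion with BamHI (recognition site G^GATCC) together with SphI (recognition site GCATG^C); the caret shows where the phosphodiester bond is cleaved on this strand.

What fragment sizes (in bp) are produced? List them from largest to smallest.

66, 36, 35, 10 bp

The BamHI site (GGATCC) starts at position 137.
BamHI cuts after the first base of each site, so after position 137.
SphI sites (GCATGC) start at positions 31, 67.
SphI cuts after base 5 of each site (before the last base), so after positions 35, 71.
Combined cut positions: 35, 71, 137.
Linear molecule, 3 cuts → 4 fragments:
  1–35 → 35 bp
  36–71 → 36 bp
  72–137 → 66 bp
  138–147 → 10 bp
Sorted largest to smallest: 66, 36, 35, 10 bp.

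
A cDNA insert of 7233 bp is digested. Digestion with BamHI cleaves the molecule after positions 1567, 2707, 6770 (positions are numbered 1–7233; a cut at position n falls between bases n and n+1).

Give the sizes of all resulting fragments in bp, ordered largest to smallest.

4063, 1567, 1140, 463 bp

Linear molecule, 3 cuts → 4 fragments:
  1567 − 0 = 1567 bp
  2707 − 1567 = 1140 bp
  6770 − 2707 = 4063 bp
  7233 − 6770 = 463 bp
Sorted largest to smallest: 4063, 1567, 1140, 463 bp.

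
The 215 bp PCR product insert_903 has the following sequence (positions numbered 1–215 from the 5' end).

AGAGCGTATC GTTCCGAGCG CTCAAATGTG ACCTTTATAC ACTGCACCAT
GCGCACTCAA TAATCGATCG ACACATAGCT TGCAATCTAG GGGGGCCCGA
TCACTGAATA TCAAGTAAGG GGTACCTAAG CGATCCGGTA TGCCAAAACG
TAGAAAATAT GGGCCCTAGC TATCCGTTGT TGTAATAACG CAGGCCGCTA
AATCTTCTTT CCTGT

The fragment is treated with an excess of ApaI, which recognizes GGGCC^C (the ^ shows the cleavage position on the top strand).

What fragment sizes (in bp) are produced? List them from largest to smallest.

97, 68, 50 bp

ApaI sites (GGGCCC) start at positions 93, 161.
ApaI cuts after base 5 of each site (before the last base), so after positions 97, 165.
Linear molecule, 2 cuts → 3 fragments:
  1–97 → 97 bp
  98–165 → 68 bp
  166–215 → 50 bp
Sorted largest to smallest: 97, 68, 50 bp.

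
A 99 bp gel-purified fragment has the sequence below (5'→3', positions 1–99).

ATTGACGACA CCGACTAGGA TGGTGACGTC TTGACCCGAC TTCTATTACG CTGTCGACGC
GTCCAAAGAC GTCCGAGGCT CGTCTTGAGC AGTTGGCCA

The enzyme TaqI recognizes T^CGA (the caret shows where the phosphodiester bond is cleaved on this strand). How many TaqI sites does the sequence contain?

1

TCGA occurs starting at position 54.
TaqI cuts at 1 site.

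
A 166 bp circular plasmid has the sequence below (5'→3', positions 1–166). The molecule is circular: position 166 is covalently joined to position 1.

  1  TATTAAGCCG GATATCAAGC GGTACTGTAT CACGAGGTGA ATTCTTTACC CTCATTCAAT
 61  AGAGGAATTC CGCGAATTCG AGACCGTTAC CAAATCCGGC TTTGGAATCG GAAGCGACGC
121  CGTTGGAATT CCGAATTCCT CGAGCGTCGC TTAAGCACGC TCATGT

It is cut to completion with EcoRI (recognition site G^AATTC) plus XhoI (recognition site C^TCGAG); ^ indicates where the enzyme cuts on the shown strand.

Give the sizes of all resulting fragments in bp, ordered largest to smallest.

66, 52, 26, 9, 7, 6 bp

EcoRI sites (GAATTC) start at positions 39, 65, 74, 126, 133.
EcoRI cuts after the first base of each site, so after positions 39, 65, 74, 126, 133.
The XhoI site (CTCGAG) starts at position 139.
XhoI cuts after the first base of each site, so after position 139.
Combined cut positions: 39, 65, 74, 126, 133, 139.
Circular molecule, 6 cuts → 6 fragments:
  40–65 → 26 bp
  66–74 → 9 bp
  75–126 → 52 bp
  127–133 → 7 bp
  134–139 → 6 bp
  140–166 then 1–39 → 27 + 39 = 66 bp
Sorted largest to smallest: 66, 52, 26, 9, 7, 6 bp.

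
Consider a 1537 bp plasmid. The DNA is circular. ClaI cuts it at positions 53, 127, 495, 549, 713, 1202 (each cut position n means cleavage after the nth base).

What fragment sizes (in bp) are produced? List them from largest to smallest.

489, 388, 368, 164, 74, 54 bp

Circular molecule, 6 cuts → 6 fragments:
  127 − 53 = 74 bp
  495 − 127 = 368 bp
  549 − 495 = 54 bp
  713 − 549 = 164 bp
  1202 − 713 = 489 bp
  wrap: 1537 − 1202 + 53 = 388 bp
Sorted largest to smallest: 489, 388, 368, 164, 74, 54 bp.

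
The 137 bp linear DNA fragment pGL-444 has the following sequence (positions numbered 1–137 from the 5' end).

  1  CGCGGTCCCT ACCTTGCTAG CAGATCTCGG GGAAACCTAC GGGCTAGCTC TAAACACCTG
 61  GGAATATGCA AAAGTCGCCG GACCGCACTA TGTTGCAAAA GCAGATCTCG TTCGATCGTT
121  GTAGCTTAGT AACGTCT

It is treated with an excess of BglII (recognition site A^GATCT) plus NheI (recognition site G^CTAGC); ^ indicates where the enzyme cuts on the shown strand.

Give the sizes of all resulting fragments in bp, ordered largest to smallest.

BglII sites (AGATCT) start at positions 22, 103.
BglII cuts after the first base of each site, so after positions 22, 103.
NheI sites (GCTAGC) start at positions 16, 43.
NheI cuts after the first base of each site, so after positions 16, 43.
Combined cut positions: 16, 22, 43, 103.
Linear molecule, 4 cuts → 5 fragments:
  1–16 → 16 bp
  17–22 → 6 bp
  23–43 → 21 bp
  44–103 → 60 bp
  104–137 → 34 bp
Sorted largest to smallest: 60, 34, 21, 16, 6 bp.

60, 34, 21, 16, 6 bp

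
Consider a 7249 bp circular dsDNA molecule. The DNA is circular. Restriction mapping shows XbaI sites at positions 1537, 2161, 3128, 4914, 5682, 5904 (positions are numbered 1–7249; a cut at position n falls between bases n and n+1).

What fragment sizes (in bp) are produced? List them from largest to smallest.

2882, 1786, 967, 768, 624, 222 bp

Circular molecule, 6 cuts → 6 fragments:
  2161 − 1537 = 624 bp
  3128 − 2161 = 967 bp
  4914 − 3128 = 1786 bp
  5682 − 4914 = 768 bp
  5904 − 5682 = 222 bp
  wrap: 7249 − 5904 + 1537 = 2882 bp
Sorted largest to smallest: 2882, 1786, 967, 768, 624, 222 bp.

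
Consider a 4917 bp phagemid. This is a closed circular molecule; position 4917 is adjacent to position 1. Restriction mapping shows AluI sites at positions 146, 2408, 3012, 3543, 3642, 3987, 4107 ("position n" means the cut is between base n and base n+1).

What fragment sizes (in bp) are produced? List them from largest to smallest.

2262, 956, 604, 531, 345, 120, 99 bp

Circular molecule, 7 cuts → 7 fragments:
  2408 − 146 = 2262 bp
  3012 − 2408 = 604 bp
  3543 − 3012 = 531 bp
  3642 − 3543 = 99 bp
  3987 − 3642 = 345 bp
  4107 − 3987 = 120 bp
  wrap: 4917 − 4107 + 146 = 956 bp
Sorted largest to smallest: 2262, 956, 604, 531, 345, 120, 99 bp.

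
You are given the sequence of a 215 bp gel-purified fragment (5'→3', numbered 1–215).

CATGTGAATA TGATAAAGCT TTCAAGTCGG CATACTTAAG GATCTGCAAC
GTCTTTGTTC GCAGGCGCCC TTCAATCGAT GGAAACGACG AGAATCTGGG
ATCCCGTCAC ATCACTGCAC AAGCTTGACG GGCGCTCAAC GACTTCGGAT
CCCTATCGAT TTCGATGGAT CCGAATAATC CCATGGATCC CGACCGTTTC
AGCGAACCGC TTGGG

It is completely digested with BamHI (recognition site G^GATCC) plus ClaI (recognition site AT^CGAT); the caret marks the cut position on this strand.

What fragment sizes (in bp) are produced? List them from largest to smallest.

76, 48, 30, 23, 18, 11, 9 bp

BamHI sites (GGATCC) start at positions 99, 147, 167, 185.
BamHI cuts after the first base of each site, so after positions 99, 147, 167, 185.
ClaI sites (ATCGAT) start at positions 75, 155.
ClaI cuts after base 2 of each site, so after positions 76, 156.
Combined cut positions: 76, 99, 147, 156, 167, 185.
Linear molecule, 6 cuts → 7 fragments:
  1–76 → 76 bp
  77–99 → 23 bp
  100–147 → 48 bp
  148–156 → 9 bp
  157–167 → 11 bp
  168–185 → 18 bp
  186–215 → 30 bp
Sorted largest to smallest: 76, 48, 30, 23, 18, 11, 9 bp.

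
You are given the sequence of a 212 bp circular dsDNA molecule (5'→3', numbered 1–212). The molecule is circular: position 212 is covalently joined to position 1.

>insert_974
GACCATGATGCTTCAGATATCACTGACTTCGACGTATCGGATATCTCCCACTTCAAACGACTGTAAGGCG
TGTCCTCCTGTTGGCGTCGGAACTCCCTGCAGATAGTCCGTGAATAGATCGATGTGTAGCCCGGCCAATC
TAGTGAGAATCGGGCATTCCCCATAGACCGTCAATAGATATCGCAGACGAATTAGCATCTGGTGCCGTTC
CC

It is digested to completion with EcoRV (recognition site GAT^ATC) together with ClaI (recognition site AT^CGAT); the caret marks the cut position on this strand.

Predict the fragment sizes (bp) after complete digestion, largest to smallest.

EcoRV sites (GATATC) start at positions 16, 40, 177.
EcoRV cuts after base 3 of each site, so after positions 18, 42, 179.
The ClaI site (ATCGAT) starts at position 118.
ClaI cuts after base 2 of each site, so after position 119.
Combined cut positions: 18, 42, 119, 179.
Circular molecule, 4 cuts → 4 fragments:
  19–42 → 24 bp
  43–119 → 77 bp
  120–179 → 60 bp
  180–212 then 1–18 → 33 + 18 = 51 bp
Sorted largest to smallest: 77, 60, 51, 24 bp.

77, 60, 51, 24 bp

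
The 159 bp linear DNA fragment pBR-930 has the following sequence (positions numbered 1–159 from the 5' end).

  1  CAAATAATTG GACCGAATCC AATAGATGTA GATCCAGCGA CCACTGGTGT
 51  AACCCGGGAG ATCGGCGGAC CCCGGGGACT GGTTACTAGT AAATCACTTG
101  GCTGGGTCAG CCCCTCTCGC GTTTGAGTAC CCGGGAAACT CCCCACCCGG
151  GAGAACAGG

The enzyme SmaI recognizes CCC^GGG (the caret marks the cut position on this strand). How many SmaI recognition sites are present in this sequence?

CCCGGG occurs starting at positions 53, 71, 130, 146.
SmaI cuts at 4 sites.

4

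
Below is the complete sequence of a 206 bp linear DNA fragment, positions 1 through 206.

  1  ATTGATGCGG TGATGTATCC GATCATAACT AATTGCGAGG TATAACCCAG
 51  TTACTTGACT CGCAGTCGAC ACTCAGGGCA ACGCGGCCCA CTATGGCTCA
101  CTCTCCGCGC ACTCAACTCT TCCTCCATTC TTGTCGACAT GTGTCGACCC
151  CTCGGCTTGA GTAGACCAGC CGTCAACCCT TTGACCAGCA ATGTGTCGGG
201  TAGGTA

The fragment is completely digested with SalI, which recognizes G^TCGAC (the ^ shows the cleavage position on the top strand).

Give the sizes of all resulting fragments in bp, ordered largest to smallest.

SalI sites (GTCGAC) start at positions 65, 133, 143.
SalI cuts after the first base of each site, so after positions 65, 133, 143.
Linear molecule, 3 cuts → 4 fragments:
  1–65 → 65 bp
  66–133 → 68 bp
  134–143 → 10 bp
  144–206 → 63 bp
Sorted largest to smallest: 68, 65, 63, 10 bp.

68, 65, 63, 10 bp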